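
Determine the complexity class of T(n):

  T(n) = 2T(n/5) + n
Θ(n)

Master Theorem: a = 2, b = 5, f(n) = n.
Compute the critical exponent d = log₅(2) = 0.431.
Compare f(n) = Θ(n) against n^d:
  k = 1 > d = 0.431, so f(n) = Ω(n^(d+ε)) — Case 3.
  Regularity: a·(n/b)^1/n^1 = a/b^1 = 2/5 < 1 ✓.
  The top-level work dominates: T(n) = Θ(f(n)) = Θ(n).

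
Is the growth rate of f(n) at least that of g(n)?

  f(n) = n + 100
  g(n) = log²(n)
True

f(n) = n + 100 is O(n), and g(n) = log²(n) is O(log² n).
Since O(n) grows at least as fast as O(log² n), f(n) = Ω(g(n)) is true.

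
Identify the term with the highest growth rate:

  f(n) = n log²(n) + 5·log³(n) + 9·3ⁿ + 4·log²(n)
9·3ⁿ

Looking at each term:
  - n log²(n) is O(n log² n)
  - 5·log³(n) is O(log³ n)
  - 9·3ⁿ is O(3ⁿ)
  - 4·log²(n) is O(log² n)

The term 9·3ⁿ (O(3ⁿ)) grows fastest and dominates all others.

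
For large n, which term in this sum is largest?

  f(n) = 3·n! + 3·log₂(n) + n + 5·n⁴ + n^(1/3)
3·n!

Looking at each term:
  - 3·n! is O(n!)
  - 3·log₂(n) is O(log n)
  - n is O(n)
  - 5·n⁴ is O(n⁴)
  - n^(1/3) is O(n^(1/3))

The term 3·n! (O(n!)) grows fastest and dominates all others.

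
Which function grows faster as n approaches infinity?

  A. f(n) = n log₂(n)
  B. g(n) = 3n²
B

f(n) = n log₂(n) is O(n log n), while g(n) = 3n² is O(n²).
Since O(n²) grows faster than O(n log n), g(n) dominates.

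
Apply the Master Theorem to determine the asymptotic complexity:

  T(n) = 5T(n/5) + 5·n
Θ(n log n)

Master Theorem: a = 5, b = 5, f(n) = 5·n.
Compute the critical exponent d = log₅(5) = 1.
Compare f(n) = Θ(n) against n^d:
  k = 1 = d, so f(n) = Θ(n^d) — Case 2.
  Work is balanced across levels: T(n) = Θ(n^d log n) = Θ(n log n).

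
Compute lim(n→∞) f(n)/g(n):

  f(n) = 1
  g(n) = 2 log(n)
0

Since 1 (O(1)) grows slower than 2 log(n) (O(log n)),
the ratio f(n)/g(n) → 0 as n → ∞.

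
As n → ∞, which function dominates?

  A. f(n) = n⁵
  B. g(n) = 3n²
A

f(n) = n⁵ is O(n⁵), while g(n) = 3n² is O(n²).
Since O(n⁵) grows faster than O(n²), f(n) dominates.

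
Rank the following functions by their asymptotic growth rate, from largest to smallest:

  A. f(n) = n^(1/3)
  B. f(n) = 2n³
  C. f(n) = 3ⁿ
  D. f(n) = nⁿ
D > C > B > A

Comparing growth rates:
D = nⁿ is O(nⁿ)
C = 3ⁿ is O(3ⁿ)
B = 2n³ is O(n³)
A = n^(1/3) is O(n^(1/3))

Therefore, the order from fastest to slowest is: D > C > B > A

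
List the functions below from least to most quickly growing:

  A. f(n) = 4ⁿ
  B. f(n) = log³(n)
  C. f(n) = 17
C < B < A

Comparing growth rates:
C = 17 is O(1)
B = log³(n) is O(log³ n)
A = 4ⁿ is O(4ⁿ)

Therefore, the order from slowest to fastest is: C < B < A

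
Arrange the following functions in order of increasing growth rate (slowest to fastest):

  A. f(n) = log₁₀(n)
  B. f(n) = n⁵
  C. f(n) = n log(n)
A < C < B

Comparing growth rates:
A = log₁₀(n) is O(log n)
C = n log(n) is O(n log n)
B = n⁵ is O(n⁵)

Therefore, the order from slowest to fastest is: A < C < B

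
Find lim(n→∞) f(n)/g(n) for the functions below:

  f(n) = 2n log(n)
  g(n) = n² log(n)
0

Since 2n log(n) (O(n log n)) grows slower than n² log(n) (O(n² log n)),
the ratio f(n)/g(n) → 0 as n → ∞.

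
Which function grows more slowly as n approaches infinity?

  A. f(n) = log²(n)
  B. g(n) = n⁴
A

f(n) = log²(n) is O(log² n), while g(n) = n⁴ is O(n⁴).
Since O(log² n) grows slower than O(n⁴), f(n) is dominated.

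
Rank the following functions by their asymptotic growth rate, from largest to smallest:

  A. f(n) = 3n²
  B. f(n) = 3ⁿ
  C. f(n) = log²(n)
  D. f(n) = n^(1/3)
B > A > D > C

Comparing growth rates:
B = 3ⁿ is O(3ⁿ)
A = 3n² is O(n²)
D = n^(1/3) is O(n^(1/3))
C = log²(n) is O(log² n)

Therefore, the order from fastest to slowest is: B > A > D > C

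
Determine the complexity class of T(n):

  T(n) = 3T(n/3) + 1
Θ(n)

Master Theorem: a = 3, b = 3, f(n) = 1.
Compute the critical exponent d = log₃(3) = 1.
Compare f(n) = Θ(1) against n^d:
  k = 0 < d = 1, so f(n) = O(n^(d-ε)) — Case 1.
  The recursion cost dominates: T(n) = Θ(n^d) = Θ(n).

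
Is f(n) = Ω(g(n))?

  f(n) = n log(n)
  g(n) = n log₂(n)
True

f(n) = n log(n) and g(n) = n log₂(n) are both O(n log n).
Big-Ω permits equal growth rates (f ≥ c·g for some c > 0), so f(n) = Ω(g(n)) is true.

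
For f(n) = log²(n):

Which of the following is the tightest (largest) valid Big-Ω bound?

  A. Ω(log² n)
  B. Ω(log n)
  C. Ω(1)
A

f(n) = log²(n) is Ω(log² n).
All listed options are valid Big-Ω bounds (lower bounds),
but Ω(log² n) is the tightest (largest valid bound).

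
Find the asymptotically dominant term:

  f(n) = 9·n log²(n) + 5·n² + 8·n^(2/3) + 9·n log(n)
5·n²

Looking at each term:
  - 9·n log²(n) is O(n log² n)
  - 5·n² is O(n²)
  - 8·n^(2/3) is O(n^(2/3))
  - 9·n log(n) is O(n log n)

The term 5·n² (O(n²)) grows fastest and dominates all others.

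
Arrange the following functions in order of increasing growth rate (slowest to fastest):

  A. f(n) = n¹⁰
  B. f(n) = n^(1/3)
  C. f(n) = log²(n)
C < B < A

Comparing growth rates:
C = log²(n) is O(log² n)
B = n^(1/3) is O(n^(1/3))
A = n¹⁰ is O(n¹⁰)

Therefore, the order from slowest to fastest is: C < B < A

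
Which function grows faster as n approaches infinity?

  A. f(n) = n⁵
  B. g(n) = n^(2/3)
A

f(n) = n⁵ is O(n⁵), while g(n) = n^(2/3) is O(n^(2/3)).
Since O(n⁵) grows faster than O(n^(2/3)), f(n) dominates.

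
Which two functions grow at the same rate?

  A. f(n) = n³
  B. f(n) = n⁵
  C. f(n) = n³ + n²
A and C

Examining each function:
  A. n³ is O(n³)
  B. n⁵ is O(n⁵)
  C. n³ + n² is O(n³)

Functions A and C both have the same complexity class.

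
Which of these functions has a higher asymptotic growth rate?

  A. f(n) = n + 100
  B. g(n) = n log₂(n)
B

f(n) = n + 100 is O(n), while g(n) = n log₂(n) is O(n log n).
Since O(n log n) grows faster than O(n), g(n) dominates.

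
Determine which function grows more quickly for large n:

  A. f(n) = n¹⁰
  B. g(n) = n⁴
A

f(n) = n¹⁰ is O(n¹⁰), while g(n) = n⁴ is O(n⁴).
Since O(n¹⁰) grows faster than O(n⁴), f(n) dominates.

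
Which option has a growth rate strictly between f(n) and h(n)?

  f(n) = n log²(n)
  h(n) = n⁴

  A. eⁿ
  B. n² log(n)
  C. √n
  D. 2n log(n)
B

We need g(n) with n log²(n) = o(g(n)) and g(n) = o(n⁴), i.e. O(n log² n) ≺ g ≺ O(n⁴).
Check each option:
  A. eⁿ — O(eⁿ) does not grow strictly slower than h(n)
  B. n² log(n) — O(n² log n) is strictly between O(n log² n) and O(n⁴) ✓
  C. √n — O(√n) does not grow strictly faster than f(n)
  D. 2n log(n) — O(n log n) does not grow strictly faster than f(n)

Only option B (n² log(n)) lies strictly between.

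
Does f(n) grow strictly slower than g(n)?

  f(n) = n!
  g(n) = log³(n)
False

f(n) = n! is O(n!), and g(n) = log³(n) is O(log³ n).
Since O(n!) grows faster than or equal to O(log³ n), f(n) = o(g(n)) is false.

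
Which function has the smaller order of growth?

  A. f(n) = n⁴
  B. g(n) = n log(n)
B

f(n) = n⁴ is O(n⁴), while g(n) = n log(n) is O(n log n).
Since O(n log n) grows slower than O(n⁴), g(n) is dominated.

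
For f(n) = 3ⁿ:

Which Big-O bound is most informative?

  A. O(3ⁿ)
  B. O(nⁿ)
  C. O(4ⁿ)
A

f(n) = 3ⁿ is O(3ⁿ).
All listed options are valid Big-O bounds (upper bounds),
but O(3ⁿ) is the tightest (smallest valid bound).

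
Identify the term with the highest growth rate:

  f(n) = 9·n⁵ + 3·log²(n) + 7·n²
9·n⁵

Looking at each term:
  - 9·n⁵ is O(n⁵)
  - 3·log²(n) is O(log² n)
  - 7·n² is O(n²)

The term 9·n⁵ (O(n⁵)) grows fastest and dominates all others.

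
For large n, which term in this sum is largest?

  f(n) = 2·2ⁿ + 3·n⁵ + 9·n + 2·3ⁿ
2·3ⁿ

Looking at each term:
  - 2·2ⁿ is O(2ⁿ)
  - 3·n⁵ is O(n⁵)
  - 9·n is O(n)
  - 2·3ⁿ is O(3ⁿ)

The term 2·3ⁿ (O(3ⁿ)) grows fastest and dominates all others.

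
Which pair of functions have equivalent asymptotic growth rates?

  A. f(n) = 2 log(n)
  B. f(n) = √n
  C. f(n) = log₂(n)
A and C

Examining each function:
  A. 2 log(n) is O(log n)
  B. √n is O(√n)
  C. log₂(n) is O(log n)

Functions A and C both have the same complexity class.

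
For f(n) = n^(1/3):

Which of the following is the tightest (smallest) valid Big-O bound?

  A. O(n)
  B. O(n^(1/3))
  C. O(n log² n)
B

f(n) = n^(1/3) is O(n^(1/3)).
All listed options are valid Big-O bounds (upper bounds),
but O(n^(1/3)) is the tightest (smallest valid bound).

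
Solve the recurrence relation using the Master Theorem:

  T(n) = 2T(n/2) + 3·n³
Θ(n³)

Master Theorem: a = 2, b = 2, f(n) = 3·n³.
Compute the critical exponent d = log₂(2) = 1.
Compare f(n) = Θ(n³) against n^d:
  k = 3 > d = 1, so f(n) = Ω(n^(d+ε)) — Case 3.
  Regularity: a·(n/b)^3/n^3 = a/b^3 = 2/8 < 1 ✓.
  The top-level work dominates: T(n) = Θ(f(n)) = Θ(n³).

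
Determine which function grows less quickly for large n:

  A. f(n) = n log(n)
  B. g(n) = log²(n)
B

f(n) = n log(n) is O(n log n), while g(n) = log²(n) is O(log² n).
Since O(log² n) grows slower than O(n log n), g(n) is dominated.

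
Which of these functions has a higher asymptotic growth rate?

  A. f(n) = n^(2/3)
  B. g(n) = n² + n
B

f(n) = n^(2/3) is O(n^(2/3)), while g(n) = n² + n is O(n²).
Since O(n²) grows faster than O(n^(2/3)), g(n) dominates.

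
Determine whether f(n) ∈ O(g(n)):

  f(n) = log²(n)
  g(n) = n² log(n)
True

f(n) = log²(n) is O(log² n), and g(n) = n² log(n) is O(n² log n).
Since O(log² n) ⊆ O(n² log n) (f grows no faster than g), f(n) = O(g(n)) is true.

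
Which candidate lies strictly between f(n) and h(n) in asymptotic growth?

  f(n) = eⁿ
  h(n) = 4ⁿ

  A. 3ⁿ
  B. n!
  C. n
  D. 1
A

We need g(n) with eⁿ = o(g(n)) and g(n) = o(4ⁿ), i.e. O(eⁿ) ≺ g ≺ O(4ⁿ).
Check each option:
  A. 3ⁿ — O(3ⁿ) is strictly between O(eⁿ) and O(4ⁿ) ✓
  B. n! — O(n!) does not grow strictly slower than h(n)
  C. n — O(n) does not grow strictly faster than f(n)
  D. 1 — O(1) does not grow strictly faster than f(n)

Only option A (3ⁿ) lies strictly between.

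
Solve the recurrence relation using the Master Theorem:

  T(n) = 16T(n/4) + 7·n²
Θ(n² log n)

Master Theorem: a = 16, b = 4, f(n) = 7·n².
Compute the critical exponent d = log₄(16) = 2.
Compare f(n) = Θ(n²) against n^d:
  k = 2 = d, so f(n) = Θ(n^d) — Case 2.
  Work is balanced across levels: T(n) = Θ(n^d log n) = Θ(n² log n).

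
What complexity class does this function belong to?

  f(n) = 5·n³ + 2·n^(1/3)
O(n³)

The dominant term in 5·n³ + 2·n^(1/3) is 5·n³, which is Θ(n³).
Lower-order terms (2·n^(1/3)) are asymptotically negligible.
Constants are absorbed, so the tightest bound is O(n³).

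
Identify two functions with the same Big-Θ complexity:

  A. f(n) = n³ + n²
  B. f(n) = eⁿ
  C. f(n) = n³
A and C

Examining each function:
  A. n³ + n² is O(n³)
  B. eⁿ is O(eⁿ)
  C. n³ is O(n³)

Functions A and C both have the same complexity class.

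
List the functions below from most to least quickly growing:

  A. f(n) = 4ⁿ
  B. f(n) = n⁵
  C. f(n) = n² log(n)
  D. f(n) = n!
D > A > B > C

Comparing growth rates:
D = n! is O(n!)
A = 4ⁿ is O(4ⁿ)
B = n⁵ is O(n⁵)
C = n² log(n) is O(n² log n)

Therefore, the order from fastest to slowest is: D > A > B > C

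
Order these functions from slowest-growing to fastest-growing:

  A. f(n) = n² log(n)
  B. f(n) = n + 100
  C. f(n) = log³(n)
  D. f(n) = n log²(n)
C < B < D < A

Comparing growth rates:
C = log³(n) is O(log³ n)
B = n + 100 is O(n)
D = n log²(n) is O(n log² n)
A = n² log(n) is O(n² log n)

Therefore, the order from slowest to fastest is: C < B < D < A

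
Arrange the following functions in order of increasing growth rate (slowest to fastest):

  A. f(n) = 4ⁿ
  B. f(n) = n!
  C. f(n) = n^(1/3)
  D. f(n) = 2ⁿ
C < D < A < B

Comparing growth rates:
C = n^(1/3) is O(n^(1/3))
D = 2ⁿ is O(2ⁿ)
A = 4ⁿ is O(4ⁿ)
B = n! is O(n!)

Therefore, the order from slowest to fastest is: C < D < A < B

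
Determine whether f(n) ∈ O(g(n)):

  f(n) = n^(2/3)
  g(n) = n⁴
True

f(n) = n^(2/3) is O(n^(2/3)), and g(n) = n⁴ is O(n⁴).
Since O(n^(2/3)) ⊆ O(n⁴) (f grows no faster than g), f(n) = O(g(n)) is true.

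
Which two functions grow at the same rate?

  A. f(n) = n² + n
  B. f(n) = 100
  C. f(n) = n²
A and C

Examining each function:
  A. n² + n is O(n²)
  B. 100 is O(1)
  C. n² is O(n²)

Functions A and C both have the same complexity class.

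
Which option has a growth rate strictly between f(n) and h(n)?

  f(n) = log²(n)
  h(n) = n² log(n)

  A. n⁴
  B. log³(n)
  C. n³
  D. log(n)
B

We need g(n) with log²(n) = o(g(n)) and g(n) = o(n² log(n)), i.e. O(log² n) ≺ g ≺ O(n² log n).
Check each option:
  A. n⁴ — O(n⁴) does not grow strictly slower than h(n)
  B. log³(n) — O(log³ n) is strictly between O(log² n) and O(n² log n) ✓
  C. n³ — O(n³) does not grow strictly slower than h(n)
  D. log(n) — O(log n) does not grow strictly faster than f(n)

Only option B (log³(n)) lies strictly between.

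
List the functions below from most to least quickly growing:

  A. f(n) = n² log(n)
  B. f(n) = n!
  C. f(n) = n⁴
B > C > A

Comparing growth rates:
B = n! is O(n!)
C = n⁴ is O(n⁴)
A = n² log(n) is O(n² log n)

Therefore, the order from fastest to slowest is: B > C > A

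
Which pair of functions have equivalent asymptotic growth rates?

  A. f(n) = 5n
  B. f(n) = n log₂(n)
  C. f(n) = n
A and C

Examining each function:
  A. 5n is O(n)
  B. n log₂(n) is O(n log n)
  C. n is O(n)

Functions A and C both have the same complexity class.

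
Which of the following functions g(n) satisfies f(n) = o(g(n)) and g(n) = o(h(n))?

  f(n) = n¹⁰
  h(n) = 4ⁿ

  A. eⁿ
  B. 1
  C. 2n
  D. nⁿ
A

We need g(n) with n¹⁰ = o(g(n)) and g(n) = o(4ⁿ), i.e. O(n¹⁰) ≺ g ≺ O(4ⁿ).
Check each option:
  A. eⁿ — O(eⁿ) is strictly between O(n¹⁰) and O(4ⁿ) ✓
  B. 1 — O(1) does not grow strictly faster than f(n)
  C. 2n — O(n) does not grow strictly faster than f(n)
  D. nⁿ — O(nⁿ) does not grow strictly slower than h(n)

Only option A (eⁿ) lies strictly between.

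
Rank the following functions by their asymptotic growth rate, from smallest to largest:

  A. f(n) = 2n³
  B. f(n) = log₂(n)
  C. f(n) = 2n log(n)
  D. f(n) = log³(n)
B < D < C < A

Comparing growth rates:
B = log₂(n) is O(log n)
D = log³(n) is O(log³ n)
C = 2n log(n) is O(n log n)
A = 2n³ is O(n³)

Therefore, the order from slowest to fastest is: B < D < C < A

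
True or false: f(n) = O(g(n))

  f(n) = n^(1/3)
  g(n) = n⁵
True

f(n) = n^(1/3) is O(n^(1/3)), and g(n) = n⁵ is O(n⁵).
Since O(n^(1/3)) ⊆ O(n⁵) (f grows no faster than g), f(n) = O(g(n)) is true.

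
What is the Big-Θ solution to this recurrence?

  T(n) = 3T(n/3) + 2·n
Θ(n log n)

Master Theorem: a = 3, b = 3, f(n) = 2·n.
Compute the critical exponent d = log₃(3) = 1.
Compare f(n) = Θ(n) against n^d:
  k = 1 = d, so f(n) = Θ(n^d) — Case 2.
  Work is balanced across levels: T(n) = Θ(n^d log n) = Θ(n log n).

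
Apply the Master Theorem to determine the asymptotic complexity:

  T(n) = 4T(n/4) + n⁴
Θ(n⁴)

Master Theorem: a = 4, b = 4, f(n) = n⁴.
Compute the critical exponent d = log₄(4) = 1.
Compare f(n) = Θ(n⁴) against n^d:
  k = 4 > d = 1, so f(n) = Ω(n^(d+ε)) — Case 3.
  Regularity: a·(n/b)^4/n^4 = a/b^4 = 4/256 < 1 ✓.
  The top-level work dominates: T(n) = Θ(f(n)) = Θ(n⁴).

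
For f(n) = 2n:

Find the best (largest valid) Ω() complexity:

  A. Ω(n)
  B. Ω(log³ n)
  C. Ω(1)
A

f(n) = 2n is Ω(n).
All listed options are valid Big-Ω bounds (lower bounds),
but Ω(n) is the tightest (largest valid bound).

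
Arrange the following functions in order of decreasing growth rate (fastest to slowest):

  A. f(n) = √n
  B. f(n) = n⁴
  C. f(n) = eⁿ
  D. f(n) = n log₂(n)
C > B > D > A

Comparing growth rates:
C = eⁿ is O(eⁿ)
B = n⁴ is O(n⁴)
D = n log₂(n) is O(n log n)
A = √n is O(√n)

Therefore, the order from fastest to slowest is: C > B > D > A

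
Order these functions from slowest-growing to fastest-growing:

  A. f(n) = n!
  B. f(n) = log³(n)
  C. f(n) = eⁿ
B < C < A

Comparing growth rates:
B = log³(n) is O(log³ n)
C = eⁿ is O(eⁿ)
A = n! is O(n!)

Therefore, the order from slowest to fastest is: B < C < A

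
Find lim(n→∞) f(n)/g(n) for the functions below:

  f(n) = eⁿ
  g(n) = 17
∞

Since eⁿ (O(eⁿ)) grows faster than 17 (O(1)),
the ratio f(n)/g(n) → ∞ as n → ∞.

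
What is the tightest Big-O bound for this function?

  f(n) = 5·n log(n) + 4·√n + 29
O(n log n)

The dominant term in 5·n log(n) + 4·√n + 29 is 5·n log(n), which is Θ(n log n).
Lower-order terms (4·√n, 29) are asymptotically negligible.
Constants are absorbed, so the tightest bound is O(n log n).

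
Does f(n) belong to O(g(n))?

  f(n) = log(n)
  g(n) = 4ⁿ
True

f(n) = log(n) is O(log n), and g(n) = 4ⁿ is O(4ⁿ).
Since O(log n) ⊆ O(4ⁿ) (f grows no faster than g), f(n) = O(g(n)) is true.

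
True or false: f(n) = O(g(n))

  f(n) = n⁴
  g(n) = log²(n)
False

f(n) = n⁴ is O(n⁴), and g(n) = log²(n) is O(log² n).
Since O(n⁴) grows faster than O(log² n), f(n) = O(g(n)) is false.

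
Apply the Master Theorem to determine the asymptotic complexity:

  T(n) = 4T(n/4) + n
Θ(n log n)

Master Theorem: a = 4, b = 4, f(n) = n.
Compute the critical exponent d = log₄(4) = 1.
Compare f(n) = Θ(n) against n^d:
  k = 1 = d, so f(n) = Θ(n^d) — Case 2.
  Work is balanced across levels: T(n) = Θ(n^d log n) = Θ(n log n).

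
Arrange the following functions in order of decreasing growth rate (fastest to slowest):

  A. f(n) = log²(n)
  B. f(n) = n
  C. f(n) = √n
B > C > A

Comparing growth rates:
B = n is O(n)
C = √n is O(√n)
A = log²(n) is O(log² n)

Therefore, the order from fastest to slowest is: B > C > A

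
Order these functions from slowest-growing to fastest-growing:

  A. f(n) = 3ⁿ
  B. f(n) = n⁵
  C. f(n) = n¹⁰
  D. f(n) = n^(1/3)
D < B < C < A

Comparing growth rates:
D = n^(1/3) is O(n^(1/3))
B = n⁵ is O(n⁵)
C = n¹⁰ is O(n¹⁰)
A = 3ⁿ is O(3ⁿ)

Therefore, the order from slowest to fastest is: D < B < C < A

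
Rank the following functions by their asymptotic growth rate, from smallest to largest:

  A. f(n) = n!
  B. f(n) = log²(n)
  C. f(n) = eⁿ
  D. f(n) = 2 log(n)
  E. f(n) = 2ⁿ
D < B < E < C < A

Comparing growth rates:
D = 2 log(n) is O(log n)
B = log²(n) is O(log² n)
E = 2ⁿ is O(2ⁿ)
C = eⁿ is O(eⁿ)
A = n! is O(n!)

Therefore, the order from slowest to fastest is: D < B < E < C < A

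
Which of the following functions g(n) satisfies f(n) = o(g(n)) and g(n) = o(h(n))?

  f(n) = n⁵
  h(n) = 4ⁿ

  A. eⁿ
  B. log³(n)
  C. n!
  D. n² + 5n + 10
A

We need g(n) with n⁵ = o(g(n)) and g(n) = o(4ⁿ), i.e. O(n⁵) ≺ g ≺ O(4ⁿ).
Check each option:
  A. eⁿ — O(eⁿ) is strictly between O(n⁵) and O(4ⁿ) ✓
  B. log³(n) — O(log³ n) does not grow strictly faster than f(n)
  C. n! — O(n!) does not grow strictly slower than h(n)
  D. n² + 5n + 10 — O(n²) does not grow strictly faster than f(n)

Only option A (eⁿ) lies strictly between.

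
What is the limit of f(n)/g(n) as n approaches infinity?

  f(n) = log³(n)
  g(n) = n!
0

Since log³(n) (O(log³ n)) grows slower than n! (O(n!)),
the ratio f(n)/g(n) → 0 as n → ∞.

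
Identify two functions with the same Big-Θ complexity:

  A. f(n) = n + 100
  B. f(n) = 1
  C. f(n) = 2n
A and C

Examining each function:
  A. n + 100 is O(n)
  B. 1 is O(1)
  C. 2n is O(n)

Functions A and C both have the same complexity class.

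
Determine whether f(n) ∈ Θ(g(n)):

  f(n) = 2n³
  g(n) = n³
True

f(n) = 2n³ and g(n) = n³ are both O(n³).
Since they have the same asymptotic growth rate, f(n) = Θ(g(n)) is true.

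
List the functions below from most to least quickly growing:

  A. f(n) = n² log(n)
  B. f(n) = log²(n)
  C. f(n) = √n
A > C > B

Comparing growth rates:
A = n² log(n) is O(n² log n)
C = √n is O(√n)
B = log²(n) is O(log² n)

Therefore, the order from fastest to slowest is: A > C > B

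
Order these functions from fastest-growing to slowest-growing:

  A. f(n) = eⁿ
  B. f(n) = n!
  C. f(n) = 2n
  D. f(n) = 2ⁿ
B > A > D > C

Comparing growth rates:
B = n! is O(n!)
A = eⁿ is O(eⁿ)
D = 2ⁿ is O(2ⁿ)
C = 2n is O(n)

Therefore, the order from fastest to slowest is: B > A > D > C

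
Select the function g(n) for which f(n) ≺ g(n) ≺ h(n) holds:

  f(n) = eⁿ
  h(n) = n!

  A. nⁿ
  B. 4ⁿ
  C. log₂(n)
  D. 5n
B

We need g(n) with eⁿ = o(g(n)) and g(n) = o(n!), i.e. O(eⁿ) ≺ g ≺ O(n!).
Check each option:
  A. nⁿ — O(nⁿ) does not grow strictly slower than h(n)
  B. 4ⁿ — O(4ⁿ) is strictly between O(eⁿ) and O(n!) ✓
  C. log₂(n) — O(log n) does not grow strictly faster than f(n)
  D. 5n — O(n) does not grow strictly faster than f(n)

Only option B (4ⁿ) lies strictly between.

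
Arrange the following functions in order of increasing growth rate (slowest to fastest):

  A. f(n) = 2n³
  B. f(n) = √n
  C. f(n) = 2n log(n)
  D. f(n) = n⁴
B < C < A < D

Comparing growth rates:
B = √n is O(√n)
C = 2n log(n) is O(n log n)
A = 2n³ is O(n³)
D = n⁴ is O(n⁴)

Therefore, the order from slowest to fastest is: B < C < A < D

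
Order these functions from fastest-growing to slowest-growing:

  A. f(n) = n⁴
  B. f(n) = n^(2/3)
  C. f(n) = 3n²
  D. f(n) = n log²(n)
A > C > D > B

Comparing growth rates:
A = n⁴ is O(n⁴)
C = 3n² is O(n²)
D = n log²(n) is O(n log² n)
B = n^(2/3) is O(n^(2/3))

Therefore, the order from fastest to slowest is: A > C > D > B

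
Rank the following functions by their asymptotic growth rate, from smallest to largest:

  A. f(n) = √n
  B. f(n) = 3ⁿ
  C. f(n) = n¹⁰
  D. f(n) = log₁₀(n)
D < A < C < B

Comparing growth rates:
D = log₁₀(n) is O(log n)
A = √n is O(√n)
C = n¹⁰ is O(n¹⁰)
B = 3ⁿ is O(3ⁿ)

Therefore, the order from slowest to fastest is: D < A < C < B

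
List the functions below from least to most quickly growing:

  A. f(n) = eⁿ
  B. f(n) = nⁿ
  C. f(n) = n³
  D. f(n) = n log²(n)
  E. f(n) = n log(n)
E < D < C < A < B

Comparing growth rates:
E = n log(n) is O(n log n)
D = n log²(n) is O(n log² n)
C = n³ is O(n³)
A = eⁿ is O(eⁿ)
B = nⁿ is O(nⁿ)

Therefore, the order from slowest to fastest is: E < D < C < A < B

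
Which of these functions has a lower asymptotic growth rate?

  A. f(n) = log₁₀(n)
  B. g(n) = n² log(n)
A

f(n) = log₁₀(n) is O(log n), while g(n) = n² log(n) is O(n² log n).
Since O(log n) grows slower than O(n² log n), f(n) is dominated.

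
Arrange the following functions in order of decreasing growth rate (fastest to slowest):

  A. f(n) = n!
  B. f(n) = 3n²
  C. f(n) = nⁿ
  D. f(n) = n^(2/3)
C > A > B > D

Comparing growth rates:
C = nⁿ is O(nⁿ)
A = n! is O(n!)
B = 3n² is O(n²)
D = n^(2/3) is O(n^(2/3))

Therefore, the order from fastest to slowest is: C > A > B > D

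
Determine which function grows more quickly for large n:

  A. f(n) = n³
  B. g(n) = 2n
A

f(n) = n³ is O(n³), while g(n) = 2n is O(n).
Since O(n³) grows faster than O(n), f(n) dominates.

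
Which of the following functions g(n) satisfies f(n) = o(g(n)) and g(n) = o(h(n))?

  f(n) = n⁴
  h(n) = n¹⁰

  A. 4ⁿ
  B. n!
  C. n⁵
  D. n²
C

We need g(n) with n⁴ = o(g(n)) and g(n) = o(n¹⁰), i.e. O(n⁴) ≺ g ≺ O(n¹⁰).
Check each option:
  A. 4ⁿ — O(4ⁿ) does not grow strictly slower than h(n)
  B. n! — O(n!) does not grow strictly slower than h(n)
  C. n⁵ — O(n⁵) is strictly between O(n⁴) and O(n¹⁰) ✓
  D. n² — O(n²) does not grow strictly faster than f(n)

Only option C (n⁵) lies strictly between.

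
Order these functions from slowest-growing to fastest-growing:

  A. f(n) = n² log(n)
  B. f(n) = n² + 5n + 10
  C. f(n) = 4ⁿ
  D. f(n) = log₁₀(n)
D < B < A < C

Comparing growth rates:
D = log₁₀(n) is O(log n)
B = n² + 5n + 10 is O(n²)
A = n² log(n) is O(n² log n)
C = 4ⁿ is O(4ⁿ)

Therefore, the order from slowest to fastest is: D < B < A < C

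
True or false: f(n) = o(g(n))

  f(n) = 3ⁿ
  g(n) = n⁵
False

f(n) = 3ⁿ is O(3ⁿ), and g(n) = n⁵ is O(n⁵).
Since O(3ⁿ) grows faster than or equal to O(n⁵), f(n) = o(g(n)) is false.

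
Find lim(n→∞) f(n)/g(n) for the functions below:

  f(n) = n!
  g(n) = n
∞

Since n! (O(n!)) grows faster than n (O(n)),
the ratio f(n)/g(n) → ∞ as n → ∞.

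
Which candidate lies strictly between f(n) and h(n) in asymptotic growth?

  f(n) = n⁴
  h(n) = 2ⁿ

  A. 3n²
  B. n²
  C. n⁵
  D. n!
C

We need g(n) with n⁴ = o(g(n)) and g(n) = o(2ⁿ), i.e. O(n⁴) ≺ g ≺ O(2ⁿ).
Check each option:
  A. 3n² — O(n²) does not grow strictly faster than f(n)
  B. n² — O(n²) does not grow strictly faster than f(n)
  C. n⁵ — O(n⁵) is strictly between O(n⁴) and O(2ⁿ) ✓
  D. n! — O(n!) does not grow strictly slower than h(n)

Only option C (n⁵) lies strictly between.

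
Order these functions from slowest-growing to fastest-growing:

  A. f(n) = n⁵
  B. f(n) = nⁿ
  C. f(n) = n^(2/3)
C < A < B

Comparing growth rates:
C = n^(2/3) is O(n^(2/3))
A = n⁵ is O(n⁵)
B = nⁿ is O(nⁿ)

Therefore, the order from slowest to fastest is: C < A < B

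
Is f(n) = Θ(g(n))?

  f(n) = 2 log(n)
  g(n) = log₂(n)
True

f(n) = 2 log(n) and g(n) = log₂(n) are both O(log n).
Since they have the same asymptotic growth rate, f(n) = Θ(g(n)) is true.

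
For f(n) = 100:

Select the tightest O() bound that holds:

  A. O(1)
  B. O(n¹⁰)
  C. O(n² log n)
A

f(n) = 100 is O(1).
All listed options are valid Big-O bounds (upper bounds),
but O(1) is the tightest (smallest valid bound).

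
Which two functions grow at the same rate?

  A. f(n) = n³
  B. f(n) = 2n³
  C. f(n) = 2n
A and B

Examining each function:
  A. n³ is O(n³)
  B. 2n³ is O(n³)
  C. 2n is O(n)

Functions A and B both have the same complexity class.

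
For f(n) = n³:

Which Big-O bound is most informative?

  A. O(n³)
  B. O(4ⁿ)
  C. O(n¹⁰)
A

f(n) = n³ is O(n³).
All listed options are valid Big-O bounds (upper bounds),
but O(n³) is the tightest (smallest valid bound).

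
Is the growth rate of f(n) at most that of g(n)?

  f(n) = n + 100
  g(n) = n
True

f(n) = n + 100 and g(n) = n are both O(n).
Big-O permits equal growth rates (f ≤ c·g for some c), so f(n) = O(g(n)) is true.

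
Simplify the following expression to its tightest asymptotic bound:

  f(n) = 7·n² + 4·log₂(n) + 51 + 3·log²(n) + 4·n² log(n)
Θ(n² log n)

Order the terms by growth rate: 51 ≺ 4·log₂(n) ≺ 3·log²(n) ≺ 7·n² ≺ 4·n² log(n).
The fastest-growing term 4·n² log(n) dominates as n → ∞; dropping its constant factor gives Θ(n² log n).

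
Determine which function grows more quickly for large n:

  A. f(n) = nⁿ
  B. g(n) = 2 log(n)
A

f(n) = nⁿ is O(nⁿ), while g(n) = 2 log(n) is O(log n).
Since O(nⁿ) grows faster than O(log n), f(n) dominates.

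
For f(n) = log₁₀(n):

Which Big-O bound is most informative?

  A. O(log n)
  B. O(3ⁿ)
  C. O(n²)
A

f(n) = log₁₀(n) is O(log n).
All listed options are valid Big-O bounds (upper bounds),
but O(log n) is the tightest (smallest valid bound).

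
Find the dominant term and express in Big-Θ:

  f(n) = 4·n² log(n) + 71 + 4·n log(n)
Θ(n² log n)

Order the terms by growth rate: 71 ≺ 4·n log(n) ≺ 4·n² log(n).
The fastest-growing term 4·n² log(n) dominates as n → ∞; dropping its constant factor gives Θ(n² log n).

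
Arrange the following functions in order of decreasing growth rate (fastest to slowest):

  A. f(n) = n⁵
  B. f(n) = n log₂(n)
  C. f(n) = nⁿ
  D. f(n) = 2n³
C > A > D > B

Comparing growth rates:
C = nⁿ is O(nⁿ)
A = n⁵ is O(n⁵)
D = 2n³ is O(n³)
B = n log₂(n) is O(n log n)

Therefore, the order from fastest to slowest is: C > A > D > B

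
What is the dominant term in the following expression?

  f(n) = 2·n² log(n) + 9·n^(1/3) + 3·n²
2·n² log(n)

Looking at each term:
  - 2·n² log(n) is O(n² log n)
  - 9·n^(1/3) is O(n^(1/3))
  - 3·n² is O(n²)

The term 2·n² log(n) (O(n² log n)) grows fastest and dominates all others.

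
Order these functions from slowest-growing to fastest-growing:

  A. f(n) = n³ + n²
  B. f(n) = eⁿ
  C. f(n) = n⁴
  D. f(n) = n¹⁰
A < C < D < B

Comparing growth rates:
A = n³ + n² is O(n³)
C = n⁴ is O(n⁴)
D = n¹⁰ is O(n¹⁰)
B = eⁿ is O(eⁿ)

Therefore, the order from slowest to fastest is: A < C < D < B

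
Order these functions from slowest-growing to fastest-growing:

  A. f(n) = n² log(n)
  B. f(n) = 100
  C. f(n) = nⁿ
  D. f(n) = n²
B < D < A < C

Comparing growth rates:
B = 100 is O(1)
D = n² is O(n²)
A = n² log(n) is O(n² log n)
C = nⁿ is O(nⁿ)

Therefore, the order from slowest to fastest is: B < D < A < C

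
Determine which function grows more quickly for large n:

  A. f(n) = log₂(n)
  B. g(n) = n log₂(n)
B

f(n) = log₂(n) is O(log n), while g(n) = n log₂(n) is O(n log n).
Since O(n log n) grows faster than O(log n), g(n) dominates.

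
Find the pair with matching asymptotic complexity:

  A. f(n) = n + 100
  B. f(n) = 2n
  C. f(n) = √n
A and B

Examining each function:
  A. n + 100 is O(n)
  B. 2n is O(n)
  C. √n is O(√n)

Functions A and B both have the same complexity class.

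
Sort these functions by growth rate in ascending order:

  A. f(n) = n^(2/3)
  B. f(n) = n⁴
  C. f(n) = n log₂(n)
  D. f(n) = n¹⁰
A < C < B < D

Comparing growth rates:
A = n^(2/3) is O(n^(2/3))
C = n log₂(n) is O(n log n)
B = n⁴ is O(n⁴)
D = n¹⁰ is O(n¹⁰)

Therefore, the order from slowest to fastest is: A < C < B < D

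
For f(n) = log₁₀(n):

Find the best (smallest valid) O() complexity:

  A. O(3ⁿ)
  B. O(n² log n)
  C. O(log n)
C

f(n) = log₁₀(n) is O(log n).
All listed options are valid Big-O bounds (upper bounds),
but O(log n) is the tightest (smallest valid bound).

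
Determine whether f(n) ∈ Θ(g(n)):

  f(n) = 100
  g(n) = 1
True

f(n) = 100 and g(n) = 1 are both O(1).
Since they have the same asymptotic growth rate, f(n) = Θ(g(n)) is true.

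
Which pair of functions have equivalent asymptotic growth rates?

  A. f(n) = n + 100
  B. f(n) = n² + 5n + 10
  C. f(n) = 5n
A and C

Examining each function:
  A. n + 100 is O(n)
  B. n² + 5n + 10 is O(n²)
  C. 5n is O(n)

Functions A and C both have the same complexity class.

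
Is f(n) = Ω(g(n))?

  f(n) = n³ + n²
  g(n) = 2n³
True

f(n) = n³ + n² and g(n) = 2n³ are both O(n³).
Big-Ω permits equal growth rates (f ≥ c·g for some c > 0), so f(n) = Ω(g(n)) is true.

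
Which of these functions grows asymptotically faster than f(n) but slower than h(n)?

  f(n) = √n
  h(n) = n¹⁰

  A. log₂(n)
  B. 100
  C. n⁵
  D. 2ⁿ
C

We need g(n) with √n = o(g(n)) and g(n) = o(n¹⁰), i.e. O(√n) ≺ g ≺ O(n¹⁰).
Check each option:
  A. log₂(n) — O(log n) does not grow strictly faster than f(n)
  B. 100 — O(1) does not grow strictly faster than f(n)
  C. n⁵ — O(n⁵) is strictly between O(√n) and O(n¹⁰) ✓
  D. 2ⁿ — O(2ⁿ) does not grow strictly slower than h(n)

Only option C (n⁵) lies strictly between.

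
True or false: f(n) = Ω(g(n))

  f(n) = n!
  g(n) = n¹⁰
True

f(n) = n! is O(n!), and g(n) = n¹⁰ is O(n¹⁰).
Since O(n!) grows at least as fast as O(n¹⁰), f(n) = Ω(g(n)) is true.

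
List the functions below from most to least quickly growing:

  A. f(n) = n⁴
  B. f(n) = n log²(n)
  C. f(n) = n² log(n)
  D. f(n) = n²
A > C > D > B

Comparing growth rates:
A = n⁴ is O(n⁴)
C = n² log(n) is O(n² log n)
D = n² is O(n²)
B = n log²(n) is O(n log² n)

Therefore, the order from fastest to slowest is: A > C > D > B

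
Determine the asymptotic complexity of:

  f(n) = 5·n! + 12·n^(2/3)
O(n!)

The dominant term in 5·n! + 12·n^(2/3) is 5·n!, which is Θ(n!).
Lower-order terms (12·n^(2/3)) are asymptotically negligible.
Constants are absorbed, so the tightest bound is O(n!).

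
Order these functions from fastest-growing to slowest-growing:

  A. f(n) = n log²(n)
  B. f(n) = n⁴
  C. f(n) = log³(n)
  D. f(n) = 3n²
B > D > A > C

Comparing growth rates:
B = n⁴ is O(n⁴)
D = 3n² is O(n²)
A = n log²(n) is O(n log² n)
C = log³(n) is O(log³ n)

Therefore, the order from fastest to slowest is: B > D > A > C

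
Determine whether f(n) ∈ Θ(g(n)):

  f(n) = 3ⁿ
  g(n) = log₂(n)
False

f(n) = 3ⁿ is O(3ⁿ), and g(n) = log₂(n) is O(log n).
Since they have different growth rates, f(n) = Θ(g(n)) is false.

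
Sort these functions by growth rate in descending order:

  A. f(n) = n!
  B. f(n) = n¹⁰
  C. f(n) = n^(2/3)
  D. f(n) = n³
A > B > D > C

Comparing growth rates:
A = n! is O(n!)
B = n¹⁰ is O(n¹⁰)
D = n³ is O(n³)
C = n^(2/3) is O(n^(2/3))

Therefore, the order from fastest to slowest is: A > B > D > C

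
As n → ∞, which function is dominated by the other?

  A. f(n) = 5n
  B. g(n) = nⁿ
A

f(n) = 5n is O(n), while g(n) = nⁿ is O(nⁿ).
Since O(n) grows slower than O(nⁿ), f(n) is dominated.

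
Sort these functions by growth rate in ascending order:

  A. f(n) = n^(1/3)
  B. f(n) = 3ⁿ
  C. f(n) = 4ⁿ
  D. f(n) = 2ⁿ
A < D < B < C

Comparing growth rates:
A = n^(1/3) is O(n^(1/3))
D = 2ⁿ is O(2ⁿ)
B = 3ⁿ is O(3ⁿ)
C = 4ⁿ is O(4ⁿ)

Therefore, the order from slowest to fastest is: A < D < B < C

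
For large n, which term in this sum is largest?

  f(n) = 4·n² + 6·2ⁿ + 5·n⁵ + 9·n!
9·n!

Looking at each term:
  - 4·n² is O(n²)
  - 6·2ⁿ is O(2ⁿ)
  - 5·n⁵ is O(n⁵)
  - 9·n! is O(n!)

The term 9·n! (O(n!)) grows fastest and dominates all others.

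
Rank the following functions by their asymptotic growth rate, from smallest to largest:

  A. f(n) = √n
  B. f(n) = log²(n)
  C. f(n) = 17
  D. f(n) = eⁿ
C < B < A < D

Comparing growth rates:
C = 17 is O(1)
B = log²(n) is O(log² n)
A = √n is O(√n)
D = eⁿ is O(eⁿ)

Therefore, the order from slowest to fastest is: C < B < A < D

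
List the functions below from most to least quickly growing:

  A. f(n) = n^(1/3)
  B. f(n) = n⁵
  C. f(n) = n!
C > B > A

Comparing growth rates:
C = n! is O(n!)
B = n⁵ is O(n⁵)
A = n^(1/3) is O(n^(1/3))

Therefore, the order from fastest to slowest is: C > B > A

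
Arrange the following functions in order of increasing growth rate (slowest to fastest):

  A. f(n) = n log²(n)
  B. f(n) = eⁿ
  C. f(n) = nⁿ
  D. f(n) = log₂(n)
D < A < B < C

Comparing growth rates:
D = log₂(n) is O(log n)
A = n log²(n) is O(n log² n)
B = eⁿ is O(eⁿ)
C = nⁿ is O(nⁿ)

Therefore, the order from slowest to fastest is: D < A < B < C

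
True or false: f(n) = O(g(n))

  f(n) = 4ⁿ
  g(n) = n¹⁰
False

f(n) = 4ⁿ is O(4ⁿ), and g(n) = n¹⁰ is O(n¹⁰).
Since O(4ⁿ) grows faster than O(n¹⁰), f(n) = O(g(n)) is false.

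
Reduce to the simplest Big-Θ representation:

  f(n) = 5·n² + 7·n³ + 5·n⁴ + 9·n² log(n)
Θ(n⁴)

Order the terms by growth rate: 5·n² ≺ 9·n² log(n) ≺ 7·n³ ≺ 5·n⁴.
The fastest-growing term 5·n⁴ dominates as n → ∞; dropping its constant factor gives Θ(n⁴).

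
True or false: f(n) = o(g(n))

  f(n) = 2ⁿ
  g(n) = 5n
False

f(n) = 2ⁿ is O(2ⁿ), and g(n) = 5n is O(n).
Since O(2ⁿ) grows faster than or equal to O(n), f(n) = o(g(n)) is false.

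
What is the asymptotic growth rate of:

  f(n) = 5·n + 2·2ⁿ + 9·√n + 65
Θ(2ⁿ)

Order the terms by growth rate: 65 ≺ 9·√n ≺ 5·n ≺ 2·2ⁿ.
The fastest-growing term 2·2ⁿ dominates as n → ∞; dropping its constant factor gives Θ(2ⁿ).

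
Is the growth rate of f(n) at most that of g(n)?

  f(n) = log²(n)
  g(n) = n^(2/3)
True

f(n) = log²(n) is O(log² n), and g(n) = n^(2/3) is O(n^(2/3)).
Since O(log² n) ⊆ O(n^(2/3)) (f grows no faster than g), f(n) = O(g(n)) is true.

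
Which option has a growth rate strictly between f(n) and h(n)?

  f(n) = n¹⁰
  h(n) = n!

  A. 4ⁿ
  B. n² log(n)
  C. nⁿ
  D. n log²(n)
A

We need g(n) with n¹⁰ = o(g(n)) and g(n) = o(n!), i.e. O(n¹⁰) ≺ g ≺ O(n!).
Check each option:
  A. 4ⁿ — O(4ⁿ) is strictly between O(n¹⁰) and O(n!) ✓
  B. n² log(n) — O(n² log n) does not grow strictly faster than f(n)
  C. nⁿ — O(nⁿ) does not grow strictly slower than h(n)
  D. n log²(n) — O(n log² n) does not grow strictly faster than f(n)

Only option A (4ⁿ) lies strictly between.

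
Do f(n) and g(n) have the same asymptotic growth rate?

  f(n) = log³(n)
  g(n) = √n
False

f(n) = log³(n) is O(log³ n), and g(n) = √n is O(√n).
Since they have different growth rates, f(n) = Θ(g(n)) is false.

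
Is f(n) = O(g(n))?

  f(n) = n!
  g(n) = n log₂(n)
False

f(n) = n! is O(n!), and g(n) = n log₂(n) is O(n log n).
Since O(n!) grows faster than O(n log n), f(n) = O(g(n)) is false.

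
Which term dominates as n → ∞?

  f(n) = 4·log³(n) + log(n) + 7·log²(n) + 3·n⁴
3·n⁴

Looking at each term:
  - 4·log³(n) is O(log³ n)
  - log(n) is O(log n)
  - 7·log²(n) is O(log² n)
  - 3·n⁴ is O(n⁴)

The term 3·n⁴ (O(n⁴)) grows fastest and dominates all others.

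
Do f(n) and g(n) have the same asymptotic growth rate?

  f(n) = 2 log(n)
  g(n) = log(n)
True

f(n) = 2 log(n) and g(n) = log(n) are both O(log n).
Since they have the same asymptotic growth rate, f(n) = Θ(g(n)) is true.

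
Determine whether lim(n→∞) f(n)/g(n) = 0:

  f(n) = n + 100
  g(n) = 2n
False

f(n) = n + 100 is O(n), and g(n) = 2n is O(n).
Since they have the same growth rate, f(n) = o(g(n)) is false.
(f = o(g) requires f to grow strictly slower, not equal.)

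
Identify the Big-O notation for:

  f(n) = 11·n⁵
O(n⁵)

The dominant term in 11·n⁵ is 11·n⁵, which is Θ(n⁵).
Constants are absorbed, so the tightest bound is O(n⁵).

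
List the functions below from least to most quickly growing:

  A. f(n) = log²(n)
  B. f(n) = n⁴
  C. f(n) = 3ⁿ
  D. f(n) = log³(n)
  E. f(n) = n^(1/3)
A < D < E < B < C

Comparing growth rates:
A = log²(n) is O(log² n)
D = log³(n) is O(log³ n)
E = n^(1/3) is O(n^(1/3))
B = n⁴ is O(n⁴)
C = 3ⁿ is O(3ⁿ)

Therefore, the order from slowest to fastest is: A < D < E < B < C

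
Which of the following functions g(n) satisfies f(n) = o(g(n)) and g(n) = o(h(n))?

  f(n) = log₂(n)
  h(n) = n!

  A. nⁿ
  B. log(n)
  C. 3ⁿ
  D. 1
C

We need g(n) with log₂(n) = o(g(n)) and g(n) = o(n!), i.e. O(log n) ≺ g ≺ O(n!).
Check each option:
  A. nⁿ — O(nⁿ) does not grow strictly slower than h(n)
  B. log(n) — O(log n) does not grow strictly faster than f(n)
  C. 3ⁿ — O(3ⁿ) is strictly between O(log n) and O(n!) ✓
  D. 1 — O(1) does not grow strictly faster than f(n)

Only option C (3ⁿ) lies strictly between.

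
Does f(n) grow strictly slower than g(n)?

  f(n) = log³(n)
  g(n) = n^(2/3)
True

f(n) = log³(n) is O(log³ n), and g(n) = n^(2/3) is O(n^(2/3)).
Since O(log³ n) grows strictly slower than O(n^(2/3)), f(n) = o(g(n)) is true.
This means lim(n→∞) f(n)/g(n) = 0.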